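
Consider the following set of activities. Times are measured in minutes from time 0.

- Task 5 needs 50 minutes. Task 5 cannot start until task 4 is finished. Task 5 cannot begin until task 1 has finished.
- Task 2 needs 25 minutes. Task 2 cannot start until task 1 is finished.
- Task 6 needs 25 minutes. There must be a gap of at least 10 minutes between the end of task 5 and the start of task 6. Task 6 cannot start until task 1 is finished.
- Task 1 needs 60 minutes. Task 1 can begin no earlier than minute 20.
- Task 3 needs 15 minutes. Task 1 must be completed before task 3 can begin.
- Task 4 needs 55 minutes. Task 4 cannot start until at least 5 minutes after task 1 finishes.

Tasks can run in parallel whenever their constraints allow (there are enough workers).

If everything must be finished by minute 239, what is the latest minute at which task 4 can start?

Nothing follows task 6; the deadline of minute 239 is its only limit. It must start by 239 − 25 = minute 214.
Task 5 has to be done before task 6 (must start by minute 214, minus 10-minute gap → minute 204). That means finishing by minute 204, i.e. starting by 204 − 50 = minute 154.
Since task 5 (must start by minute 154) depends on it, task 4 must finish by minute 154. Backing off its 55-minute duration gives a latest start of minute 99.

99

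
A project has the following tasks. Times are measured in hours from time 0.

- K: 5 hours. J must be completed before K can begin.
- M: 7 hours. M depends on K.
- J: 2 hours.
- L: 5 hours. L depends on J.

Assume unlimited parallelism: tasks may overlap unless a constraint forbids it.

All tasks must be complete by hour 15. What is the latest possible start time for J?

1

M must finish by hour 15; it takes 7 hours, so it must start by 15 − 7 = hour 8.
K feeds into M (must start by hour 8); so K must finish by hour 8 and therefore start by hour 3.
To finish by hour 15, L (duration 5) must start no later than hour 10.
J must finish in time for K (must start by hour 3); L (must start by hour 10). The tightest is hour 3, so J must start by 3 − 2 = hour 1.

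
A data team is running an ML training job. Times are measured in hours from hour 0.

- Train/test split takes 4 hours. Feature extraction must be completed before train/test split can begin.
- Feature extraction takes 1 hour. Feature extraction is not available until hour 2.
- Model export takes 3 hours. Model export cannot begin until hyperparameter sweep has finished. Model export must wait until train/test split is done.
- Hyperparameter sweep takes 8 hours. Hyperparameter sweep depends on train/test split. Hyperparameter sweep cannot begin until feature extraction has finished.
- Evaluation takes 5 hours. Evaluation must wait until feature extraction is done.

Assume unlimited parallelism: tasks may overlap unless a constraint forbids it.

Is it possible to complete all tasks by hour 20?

Yes

Feature extraction cannot begin until its own release at hour 2. It runs from hour 2 to 2 + 1 = hour 3.
Evaluation cannot begin until feature extraction (finishes hour 3). It runs from hour 3 to 3 + 5 = hour 8.
After feature extraction (finishes hour 3), train/test split can start at hour 3 and finishes at hour 7.
Hyperparameter sweep cannot start until train/test split (finishes hour 7); feature extraction (finishes hour 3). The controlling bound is hour 7, so hyperparameter sweep finishes at 7 + 8 = hour 15.
For model export: hyperparameter sweep (finishes hour 15); train/test split (finishes hour 7). Taking the maximum gives a start of hour 15, and it finishes at 15 + 3 = hour 18.
Every task is finished by hour 18, which is no later than the deadline of 20, so the schedule is feasible.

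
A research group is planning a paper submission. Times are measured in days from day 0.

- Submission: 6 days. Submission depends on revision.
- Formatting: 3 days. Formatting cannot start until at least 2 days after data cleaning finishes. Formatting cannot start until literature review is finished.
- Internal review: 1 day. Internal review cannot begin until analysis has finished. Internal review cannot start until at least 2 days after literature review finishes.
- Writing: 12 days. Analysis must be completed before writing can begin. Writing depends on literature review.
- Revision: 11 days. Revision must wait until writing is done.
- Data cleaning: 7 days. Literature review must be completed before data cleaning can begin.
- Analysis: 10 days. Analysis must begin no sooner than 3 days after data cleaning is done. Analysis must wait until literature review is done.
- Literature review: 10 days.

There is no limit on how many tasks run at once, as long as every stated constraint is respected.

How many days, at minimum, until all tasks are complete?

59

Literature review has no prerequisites, so it starts at day 0 and finishes at day 10.
Data cleaning cannot begin until literature review (finishes day 10). It runs from day 10 to 10 + 7 = day 17.
For formatting: data cleaning (finishes day 17, plus 2-day gap → day 19); literature review (finishes day 10). Taking the maximum gives a start of day 19, and it finishes at 19 + 3 = day 22.
Analysis needs all of data cleaning (finishes day 17, plus 3-day gap → day 20); literature review (finishes day 10). That puts its earliest start at day 20; it finishes at 20 + 10 = day 30.
Internal review needs all of analysis (finishes day 30); literature review (finishes day 10, plus 2-day gap → day 12). That puts its earliest start at day 30; it finishes at 30 + 1 = day 31.
Writing cannot start until analysis (finishes day 30); literature review (finishes day 10). The controlling bound is day 30, so writing finishes at 30 + 12 = day 42.
Revision waits on writing (finishes day 42), so it starts at day 42 and finishes at 42 + 11 = day 53.
After revision (finishes day 53), submission can start at day 53 and finishes at day 59.
All tasks are finished once the last one completes. Finish times: Literature review at 10, Data cleaning at 17, Analysis at 30, Writing at 42, Internal review at 31, Revision at 53, Formatting at 22, Submission at 59. The latest is day 59.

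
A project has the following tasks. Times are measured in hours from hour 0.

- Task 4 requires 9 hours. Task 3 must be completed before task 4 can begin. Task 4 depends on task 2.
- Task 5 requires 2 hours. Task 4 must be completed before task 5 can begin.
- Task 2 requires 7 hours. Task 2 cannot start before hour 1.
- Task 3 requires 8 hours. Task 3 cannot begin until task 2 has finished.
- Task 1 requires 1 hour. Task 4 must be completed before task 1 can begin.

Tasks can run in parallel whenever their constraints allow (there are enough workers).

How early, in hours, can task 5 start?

Task 2 waits on its own release at hour 1, so it starts at hour 1 and finishes at 1 + 7 = hour 8.
Task 3 waits on task 2 (finishes hour 8), so it starts at hour 8 and finishes at 8 + 8 = hour 16.
Task 4 has to wait for task 3 (finishes hour 16); task 2 (finishes hour 8). The latest of these is hour 16, so task 4 runs hour 16 to 16 + 9 = hour 25.
Task 5 waits on task 4 (finishes hour 25), so the earliest it can start is hour 25.

25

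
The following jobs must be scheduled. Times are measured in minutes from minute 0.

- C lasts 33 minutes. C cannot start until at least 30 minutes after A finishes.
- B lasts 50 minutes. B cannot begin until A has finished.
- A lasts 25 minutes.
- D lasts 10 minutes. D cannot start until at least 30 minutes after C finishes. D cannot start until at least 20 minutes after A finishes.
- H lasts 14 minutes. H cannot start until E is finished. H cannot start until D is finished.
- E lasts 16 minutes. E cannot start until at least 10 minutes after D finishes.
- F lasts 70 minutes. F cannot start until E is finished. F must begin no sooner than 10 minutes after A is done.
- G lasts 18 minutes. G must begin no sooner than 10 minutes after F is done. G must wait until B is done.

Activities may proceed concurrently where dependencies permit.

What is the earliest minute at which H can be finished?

168

Nothing blocks A, so it runs from minute 0 to minute 25.
After A (finishes minute 25, plus 30-minute gap → minute 55), C can start at minute 55 and finishes at minute 88.
D needs all of C (finishes minute 88, plus 30-minute gap → minute 118); A (finishes minute 25, plus 20-minute gap → minute 45). That puts its earliest start at minute 118; it finishes at 118 + 10 = minute 128.
E waits on D (finishes minute 128, plus 10-minute gap → minute 138), so it starts at minute 138 and finishes at 138 + 16 = minute 154.
For H: E (finishes minute 154); D (finishes minute 128). Taking the maximum gives a start of minute 154, and it finishes at 154 + 14 = minute 168.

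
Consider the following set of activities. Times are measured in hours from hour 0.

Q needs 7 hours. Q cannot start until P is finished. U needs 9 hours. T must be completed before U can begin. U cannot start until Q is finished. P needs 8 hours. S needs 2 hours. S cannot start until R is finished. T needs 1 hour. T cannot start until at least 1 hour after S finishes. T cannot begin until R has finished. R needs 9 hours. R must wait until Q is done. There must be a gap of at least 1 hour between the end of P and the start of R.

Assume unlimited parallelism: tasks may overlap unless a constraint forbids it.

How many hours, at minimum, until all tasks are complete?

37

P can start immediately at hour 0; it finishes at hour 8.
Q waits on P (finishes hour 8), so it starts at hour 8 and finishes at 8 + 7 = hour 15.
R has to wait for Q (finishes hour 15); P (finishes hour 8, plus 1-hour gap → hour 9). The latest of these is hour 15, so R runs hour 15 to 15 + 9 = hour 24.
S cannot begin until R (finishes hour 24). It runs from hour 24 to 24 + 2 = hour 26.
For T: S (finishes hour 26, plus 1-hour gap → hour 27); R (finishes hour 24). Taking the maximum gives a start of hour 27, and it finishes at 27 + 1 = hour 28.
U has to wait for T (finishes hour 28); Q (finishes hour 15). The latest of these is hour 28, so U runs hour 28 to 28 + 9 = hour 37.
All tasks are finished once the last one completes. Finish times: P at 8, Q at 15, R at 24, S at 26, T at 28, U at 37. The latest is hour 37.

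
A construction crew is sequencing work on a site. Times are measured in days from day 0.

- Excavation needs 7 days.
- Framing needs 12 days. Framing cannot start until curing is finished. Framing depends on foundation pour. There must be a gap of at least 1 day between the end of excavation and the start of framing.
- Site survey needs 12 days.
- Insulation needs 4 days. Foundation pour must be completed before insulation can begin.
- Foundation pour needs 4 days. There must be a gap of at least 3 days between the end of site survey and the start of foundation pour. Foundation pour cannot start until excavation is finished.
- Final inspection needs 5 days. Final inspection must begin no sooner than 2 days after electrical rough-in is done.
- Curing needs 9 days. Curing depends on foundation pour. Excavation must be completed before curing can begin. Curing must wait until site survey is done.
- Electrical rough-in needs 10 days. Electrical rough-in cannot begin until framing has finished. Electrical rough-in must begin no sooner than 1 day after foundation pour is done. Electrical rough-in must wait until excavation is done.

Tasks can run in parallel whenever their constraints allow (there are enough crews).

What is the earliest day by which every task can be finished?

Excavation has no prerequisites, so it starts at day 0 and finishes at day 7.
Site survey has no prerequisites, so it starts at day 0 and finishes at day 12.
Foundation pour cannot start until site survey (finishes day 12, plus 3-day gap → day 15); excavation (finishes day 7). The controlling bound is day 15, so foundation pour finishes at 15 + 4 = day 19.
After foundation pour (finishes day 19), insulation can start at day 19 and finishes at day 23.
Curing has to wait for foundation pour (finishes day 19); excavation (finishes day 7); site survey (finishes day 12). The latest of these is day 19, so curing runs day 19 to 19 + 9 = day 28.
Framing has to wait for curing (finishes day 28); foundation pour (finishes day 19); excavation (finishes day 7, plus 1-day gap → day 8). The latest of these is day 28, so framing runs day 28 to 28 + 12 = day 40.
Electrical rough-in has to wait for framing (finishes day 40); foundation pour (finishes day 19, plus 1-day gap → day 20); excavation (finishes day 7). The latest of these is day 40, so electrical rough-in runs day 40 to 40 + 10 = day 50.
Final inspection waits on electrical rough-in (finishes day 50, plus 2-day gap → day 52), so it starts at day 52 and finishes at 52 + 5 = day 57.
All tasks are finished once the last one completes. Finish times: Site survey at 12, Excavation at 7, Foundation pour at 19, Curing at 28, Framing at 40, Electrical rough-in at 50, Insulation at 23, Final inspection at 57. The latest is day 57.

57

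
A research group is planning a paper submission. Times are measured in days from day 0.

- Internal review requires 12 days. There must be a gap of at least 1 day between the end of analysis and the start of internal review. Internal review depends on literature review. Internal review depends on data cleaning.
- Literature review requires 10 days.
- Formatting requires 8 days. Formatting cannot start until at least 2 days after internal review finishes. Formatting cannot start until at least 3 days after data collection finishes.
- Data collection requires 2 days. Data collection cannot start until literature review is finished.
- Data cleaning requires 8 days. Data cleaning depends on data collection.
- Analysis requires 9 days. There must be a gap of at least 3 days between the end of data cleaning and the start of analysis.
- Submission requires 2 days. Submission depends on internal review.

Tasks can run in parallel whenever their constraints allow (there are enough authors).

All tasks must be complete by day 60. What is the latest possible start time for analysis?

28

To finish by day 60, formatting (duration 8) must start no later than day 52.
To finish by day 60, submission (duration 2) must start no later than day 58.
For internal review: formatting (must start by day 52, minus 2-day gap → day 50); submission (must start by day 58). The most restrictive is day 50; with a 12-day duration, internal review must start by day 38.
Analysis feeds into internal review (must start by day 38, minus 1-day gap → day 37); so analysis must finish by day 37 and therefore start by day 28.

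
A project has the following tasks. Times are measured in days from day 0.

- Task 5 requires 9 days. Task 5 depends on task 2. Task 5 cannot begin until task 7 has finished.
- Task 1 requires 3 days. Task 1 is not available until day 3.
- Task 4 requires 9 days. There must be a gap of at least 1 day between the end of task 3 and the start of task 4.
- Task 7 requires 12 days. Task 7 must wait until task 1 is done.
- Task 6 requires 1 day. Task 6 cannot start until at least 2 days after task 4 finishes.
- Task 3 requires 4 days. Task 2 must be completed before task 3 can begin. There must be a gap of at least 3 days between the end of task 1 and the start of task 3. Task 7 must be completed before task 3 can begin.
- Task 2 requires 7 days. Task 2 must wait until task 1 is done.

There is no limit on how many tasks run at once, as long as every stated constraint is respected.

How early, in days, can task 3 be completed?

22

Task 1 waits on its own release at day 3, so it starts at day 3 and finishes at 3 + 3 = day 6.
After task 1 (finishes day 6), task 7 can start at day 6 and finishes at day 18.
Task 2 cannot begin until task 1 (finishes day 6). It runs from day 6 to 6 + 7 = day 13.
For task 3: task 2 (finishes day 13); task 1 (finishes day 6, plus 3-day gap → day 9); task 7 (finishes day 18). Taking the maximum gives a start of day 18, and it finishes at 18 + 4 = day 22.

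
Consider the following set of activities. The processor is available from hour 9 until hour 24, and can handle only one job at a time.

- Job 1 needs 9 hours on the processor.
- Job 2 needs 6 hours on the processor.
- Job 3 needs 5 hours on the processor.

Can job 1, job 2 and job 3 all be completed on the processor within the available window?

The processor window is 24 − 9 = 15 hours.
Running back to back, the jobs need 9 + 6 + 5 = 20 hours on the processor.
Since 20 > 15, they cannot all fit.

No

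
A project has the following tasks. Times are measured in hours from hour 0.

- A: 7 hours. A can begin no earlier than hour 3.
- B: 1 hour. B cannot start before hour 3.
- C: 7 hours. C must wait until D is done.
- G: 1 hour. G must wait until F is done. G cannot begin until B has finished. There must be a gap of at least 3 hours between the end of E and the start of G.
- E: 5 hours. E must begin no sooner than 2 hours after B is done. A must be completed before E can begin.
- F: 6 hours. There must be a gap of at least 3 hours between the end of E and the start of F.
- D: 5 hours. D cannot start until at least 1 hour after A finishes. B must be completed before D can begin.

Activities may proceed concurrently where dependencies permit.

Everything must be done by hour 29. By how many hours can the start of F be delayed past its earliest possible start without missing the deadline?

After its own release at hour 3, B can start at hour 3 and finishes at hour 4.
A waits on its own release at hour 3, so it starts at hour 3 and finishes at 3 + 7 = hour 10.
For E: B (finishes hour 4, plus 2-hour gap → hour 6); A (finishes hour 10). Taking the maximum gives a start of hour 10, and it finishes at 10 + 5 = hour 15.
F cannot begin until E (finishes hour 15, plus 3-hour gap → hour 18). It runs from hour 18 to 18 + 6 = hour 24.

Working backward from the deadline:
G must finish by hour 29; it takes 1 hour, so it must start by 29 − 1 = hour 28.
F must finish before G (must start by hour 28). With a 6-hour duration, F must start by 28 − 6 = hour 22.
So F can start as early as hour 18 and as late as hour 22, giving 22 − 18 = 4 hours of slack.

4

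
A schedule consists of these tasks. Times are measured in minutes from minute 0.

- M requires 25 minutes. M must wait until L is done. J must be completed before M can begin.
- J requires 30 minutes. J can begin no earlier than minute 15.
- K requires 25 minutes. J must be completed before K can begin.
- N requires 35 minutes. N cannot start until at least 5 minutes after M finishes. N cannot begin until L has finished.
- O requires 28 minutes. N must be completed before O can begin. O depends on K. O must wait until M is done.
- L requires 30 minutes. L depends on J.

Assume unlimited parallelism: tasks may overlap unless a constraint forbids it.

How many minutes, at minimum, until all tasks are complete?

J waits on its own release at minute 15, so it starts at minute 15 and finishes at 15 + 30 = minute 45.
After J (finishes minute 45), L can start at minute 45 and finishes at minute 75.
M needs all of L (finishes minute 75); J (finishes minute 45). That puts its earliest start at minute 75; it finishes at 75 + 25 = minute 100.
N has to wait for M (finishes minute 100, plus 5-minute gap → minute 105); L (finishes minute 75). The latest of these is minute 105, so N runs minute 105 to 105 + 35 = minute 140.
After J (finishes minute 45), K can start at minute 45 and finishes at minute 70.
O cannot start until N (finishes minute 140); K (finishes minute 70); M (finishes minute 100). The controlling bound is minute 140, so O finishes at 140 + 28 = minute 168.
All tasks are finished once the last one completes. Finish times: J at 45, K at 70, L at 75, M at 100, N at 140, O at 168. The latest is minute 168.

168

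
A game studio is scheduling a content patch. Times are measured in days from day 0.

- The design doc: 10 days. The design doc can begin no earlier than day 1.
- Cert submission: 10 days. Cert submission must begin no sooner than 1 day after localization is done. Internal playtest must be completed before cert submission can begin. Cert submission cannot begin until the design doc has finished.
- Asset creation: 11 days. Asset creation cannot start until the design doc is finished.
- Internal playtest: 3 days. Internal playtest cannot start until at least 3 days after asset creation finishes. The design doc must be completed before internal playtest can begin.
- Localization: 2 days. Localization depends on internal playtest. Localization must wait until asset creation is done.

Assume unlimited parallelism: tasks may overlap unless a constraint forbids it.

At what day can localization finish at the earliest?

The design doc waits on its own release at day 1, so it starts at day 1 and finishes at 1 + 10 = day 11.
Asset creation waits on the design doc (finishes day 11), so it starts at day 11 and finishes at 11 + 11 = day 22.
Internal playtest has to wait for asset creation (finishes day 22, plus 3-day gap → day 25); the design doc (finishes day 11). The latest of these is day 25, so internal playtest runs day 25 to 25 + 3 = day 28.
Localization needs all of internal playtest (finishes day 28); asset creation (finishes day 22). That puts its earliest start at day 28; it finishes at 28 + 2 = day 30.

30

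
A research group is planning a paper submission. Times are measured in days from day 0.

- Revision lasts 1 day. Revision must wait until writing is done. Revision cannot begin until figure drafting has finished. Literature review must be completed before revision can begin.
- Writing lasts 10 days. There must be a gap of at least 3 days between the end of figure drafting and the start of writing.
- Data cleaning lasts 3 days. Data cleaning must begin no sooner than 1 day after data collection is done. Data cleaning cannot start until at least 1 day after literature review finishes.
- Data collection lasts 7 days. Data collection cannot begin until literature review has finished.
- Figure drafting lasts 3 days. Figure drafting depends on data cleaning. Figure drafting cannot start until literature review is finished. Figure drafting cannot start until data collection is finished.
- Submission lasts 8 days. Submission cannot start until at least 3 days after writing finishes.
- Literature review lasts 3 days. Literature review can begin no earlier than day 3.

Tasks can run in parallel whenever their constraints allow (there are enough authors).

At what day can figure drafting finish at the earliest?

Literature review cannot begin until its own release at day 3. It runs from day 3 to 3 + 3 = day 6.
After literature review (finishes day 6), data collection can start at day 6 and finishes at day 13.
Data cleaning cannot start until data collection (finishes day 13, plus 1-day gap → day 14); literature review (finishes day 6, plus 1-day gap → day 7). The controlling bound is day 14, so data cleaning finishes at 14 + 3 = day 17.
Figure drafting needs all of data cleaning (finishes day 17); literature review (finishes day 6); data collection (finishes day 13). That puts its earliest start at day 17; it finishes at 17 + 3 = day 20.

20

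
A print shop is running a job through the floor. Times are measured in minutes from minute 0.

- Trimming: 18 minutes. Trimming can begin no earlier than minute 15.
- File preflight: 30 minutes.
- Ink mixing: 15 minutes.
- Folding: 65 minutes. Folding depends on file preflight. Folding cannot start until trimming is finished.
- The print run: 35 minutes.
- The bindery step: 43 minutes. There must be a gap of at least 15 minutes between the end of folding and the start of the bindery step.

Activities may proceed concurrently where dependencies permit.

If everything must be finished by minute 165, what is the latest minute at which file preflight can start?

12

The bindery step must finish by minute 165; it takes 43 minutes, so it must start by 165 − 43 = minute 122.
Folding feeds into the bindery step (must start by minute 122, minus 15-minute gap → minute 107); so folding must finish by minute 107 and therefore start by minute 42.
File preflight feeds into folding (must start by minute 42); so file preflight must finish by minute 42 and therefore start by minute 12.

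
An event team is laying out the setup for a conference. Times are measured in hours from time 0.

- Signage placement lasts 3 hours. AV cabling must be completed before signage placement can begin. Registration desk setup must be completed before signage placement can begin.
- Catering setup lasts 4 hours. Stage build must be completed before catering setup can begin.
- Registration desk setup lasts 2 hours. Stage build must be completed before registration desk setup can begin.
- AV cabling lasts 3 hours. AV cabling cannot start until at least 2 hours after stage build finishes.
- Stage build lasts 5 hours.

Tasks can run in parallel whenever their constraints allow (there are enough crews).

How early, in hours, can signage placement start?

10

Nothing blocks stage build, so it runs from hour 0 to hour 5.
Registration desk setup cannot begin until stage build (finishes hour 5). It runs from hour 5 to 5 + 2 = hour 7.
AV cabling waits on stage build (finishes hour 5, plus 2-hour gap → hour 7), so it starts at hour 7 and finishes at 7 + 3 = hour 10.
Signage placement waits on AV cabling (finishes hour 10); registration desk setup (finishes hour 7). The latest of these is hour 10, which is the earliest signage placement can start.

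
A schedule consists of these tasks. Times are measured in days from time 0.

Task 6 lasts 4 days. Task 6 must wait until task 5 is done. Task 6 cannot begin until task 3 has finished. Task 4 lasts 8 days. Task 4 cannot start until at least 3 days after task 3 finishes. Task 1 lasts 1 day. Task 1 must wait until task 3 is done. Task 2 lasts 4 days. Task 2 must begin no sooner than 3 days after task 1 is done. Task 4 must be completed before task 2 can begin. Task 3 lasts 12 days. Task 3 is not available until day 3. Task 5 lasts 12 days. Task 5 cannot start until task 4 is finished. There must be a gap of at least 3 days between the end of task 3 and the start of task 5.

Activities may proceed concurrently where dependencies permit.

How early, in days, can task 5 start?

After its own release at day 3, task 3 can start at day 3 and finishes at day 15.
After task 3 (finishes day 15, plus 3-day gap → day 18), task 4 can start at day 18 and finishes at day 26.
Task 5 waits on task 4 (finishes day 26); task 3 (finishes day 15, plus 3-day gap → day 18). The latest of these is day 26, which is the earliest task 5 can start.

26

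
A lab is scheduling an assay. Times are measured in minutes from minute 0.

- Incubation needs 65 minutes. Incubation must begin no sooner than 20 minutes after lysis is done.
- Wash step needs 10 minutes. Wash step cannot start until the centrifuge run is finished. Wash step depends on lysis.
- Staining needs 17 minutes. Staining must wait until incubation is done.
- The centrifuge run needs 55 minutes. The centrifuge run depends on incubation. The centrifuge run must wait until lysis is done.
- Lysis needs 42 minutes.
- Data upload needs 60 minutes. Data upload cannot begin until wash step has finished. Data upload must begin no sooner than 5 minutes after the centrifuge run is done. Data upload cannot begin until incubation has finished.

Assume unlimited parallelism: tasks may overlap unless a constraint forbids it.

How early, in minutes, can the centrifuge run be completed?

182

Nothing blocks lysis, so it runs from minute 0 to minute 42.
After lysis (finishes minute 42, plus 20-minute gap → minute 62), incubation can start at minute 62 and finishes at minute 127.
The centrifuge run needs all of incubation (finishes minute 127); lysis (finishes minute 42). That puts its earliest start at minute 127; it finishes at 127 + 55 = minute 182.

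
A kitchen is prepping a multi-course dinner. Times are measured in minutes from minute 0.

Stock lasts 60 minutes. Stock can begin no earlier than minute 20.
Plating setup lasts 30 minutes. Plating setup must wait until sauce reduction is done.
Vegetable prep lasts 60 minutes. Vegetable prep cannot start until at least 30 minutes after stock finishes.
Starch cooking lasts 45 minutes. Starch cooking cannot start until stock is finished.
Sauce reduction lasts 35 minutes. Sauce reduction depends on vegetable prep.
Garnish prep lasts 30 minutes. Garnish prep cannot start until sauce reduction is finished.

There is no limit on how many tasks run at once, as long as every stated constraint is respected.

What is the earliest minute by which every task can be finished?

235

Stock cannot begin until its own release at minute 20. It runs from minute 20 to 20 + 60 = minute 80.
Starch cooking cannot begin until stock (finishes minute 80). It runs from minute 80 to 80 + 45 = minute 125.
Vegetable prep cannot begin until stock (finishes minute 80, plus 30-minute gap → minute 110). It runs from minute 110 to 110 + 60 = minute 170.
After vegetable prep (finishes minute 170), sauce reduction can start at minute 170 and finishes at minute 205.
Garnish prep cannot begin until sauce reduction (finishes minute 205). It runs from minute 205 to 205 + 30 = minute 235.
Plating setup waits on sauce reduction (finishes minute 205), so it starts at minute 205 and finishes at 205 + 30 = minute 235.
All tasks are finished once the last one completes. Finish times: Stock at 80, Vegetable prep at 170, Sauce reduction at 205, Starch cooking at 125, Plating setup at 235, Garnish prep at 235. The latest is minute 235.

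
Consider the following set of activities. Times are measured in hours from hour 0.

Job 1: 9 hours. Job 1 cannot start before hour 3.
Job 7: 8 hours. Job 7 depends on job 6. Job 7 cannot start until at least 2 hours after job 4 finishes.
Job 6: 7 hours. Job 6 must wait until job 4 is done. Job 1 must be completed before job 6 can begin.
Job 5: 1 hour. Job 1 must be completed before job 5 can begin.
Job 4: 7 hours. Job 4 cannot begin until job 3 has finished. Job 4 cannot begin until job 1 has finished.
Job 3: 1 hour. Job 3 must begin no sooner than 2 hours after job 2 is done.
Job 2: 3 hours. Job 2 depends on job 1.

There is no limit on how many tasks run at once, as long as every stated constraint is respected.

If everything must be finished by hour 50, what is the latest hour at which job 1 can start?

13

Job 7 has no dependents, so it just needs to finish by hour 50. Starting by 50 − 8 = hour 42 achieves that.
Since job 7 (must start by hour 42) depends on it, job 6 must finish by hour 42. Backing off its 7-hour duration gives a latest start of hour 35.
For job 4: job 6 (must start by hour 35); job 7 (must start by hour 42, minus 2-hour gap → hour 40). The most restrictive is hour 35; with a 7-hour duration, job 4 must start by hour 28.
Job 3 feeds into job 4 (must start by hour 28); so job 3 must finish by hour 28 and therefore start by hour 27.
Job 2 must finish before job 3 (must start by hour 27, minus 2-hour gap → hour 25). With a 3-hour duration, job 2 must start by 25 − 3 = hour 22.
Job 5 must finish by hour 50; it takes 1 hour, so it must start by 50 − 1 = hour 49.
Job 1 feeds job 2 (must start by hour 22); job 4 (must start by hour 28); job 5 (must start by hour 49); job 6 (must start by hour 35). Taking the minimum, job 1 must finish by hour 22 and start by 22 − 9 = hour 13.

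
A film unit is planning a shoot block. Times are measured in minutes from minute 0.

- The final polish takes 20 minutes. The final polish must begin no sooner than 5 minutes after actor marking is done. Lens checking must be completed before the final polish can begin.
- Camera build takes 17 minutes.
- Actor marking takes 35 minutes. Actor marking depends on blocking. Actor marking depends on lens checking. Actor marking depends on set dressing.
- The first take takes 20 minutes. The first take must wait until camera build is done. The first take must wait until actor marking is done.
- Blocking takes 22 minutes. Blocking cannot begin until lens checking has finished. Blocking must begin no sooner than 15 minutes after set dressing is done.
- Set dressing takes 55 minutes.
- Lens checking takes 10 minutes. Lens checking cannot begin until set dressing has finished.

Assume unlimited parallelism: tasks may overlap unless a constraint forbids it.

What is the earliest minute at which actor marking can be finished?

127

Set dressing has no prerequisites, so it starts at minute 0 and finishes at minute 55.
Lens checking cannot begin until set dressing (finishes minute 55). It runs from minute 55 to 55 + 10 = minute 65.
Blocking needs all of lens checking (finishes minute 65); set dressing (finishes minute 55, plus 15-minute gap → minute 70). That puts its earliest start at minute 70; it finishes at 70 + 22 = minute 92.
Actor marking has to wait for blocking (finishes minute 92); lens checking (finishes minute 65); set dressing (finishes minute 55). The latest of these is minute 92, so actor marking runs minute 92 to 92 + 35 = minute 127.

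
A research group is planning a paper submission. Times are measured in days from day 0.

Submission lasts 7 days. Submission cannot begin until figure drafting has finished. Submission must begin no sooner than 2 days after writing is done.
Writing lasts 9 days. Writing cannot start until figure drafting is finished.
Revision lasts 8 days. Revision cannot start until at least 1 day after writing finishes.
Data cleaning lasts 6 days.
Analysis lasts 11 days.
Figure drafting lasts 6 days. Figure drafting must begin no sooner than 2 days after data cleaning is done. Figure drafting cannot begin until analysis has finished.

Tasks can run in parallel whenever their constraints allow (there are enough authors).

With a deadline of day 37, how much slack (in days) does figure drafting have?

2

Analysis has no prerequisites, so it starts at day 0 and finishes at day 11.
Data cleaning can start immediately at day 0; it finishes at day 6.
Figure drafting has to wait for data cleaning (finishes day 6, plus 2-day gap → day 8); analysis (finishes day 11). The latest of these is day 11, so figure drafting runs day 11 to 11 + 6 = day 17.

Working backward from the deadline:
To finish by day 37, revision (duration 8) must start no later than day 29.
Submission has no dependents, so it just needs to finish by day 37. Starting by 37 − 7 = day 30 achieves that.
For writing: revision (must start by day 29, minus 1-day gap → day 28); submission (must start by day 30, minus 2-day gap → day 28). The most restrictive is day 28; with a 9-day duration, writing must start by day 19.
Figure drafting must finish in time for writing (must start by day 19); submission (must start by day 30). The tightest is day 19, so figure drafting must start by 19 − 6 = day 13.
So figure drafting can start as early as day 11 and as late as day 13, giving 13 − 11 = 2 days of slack.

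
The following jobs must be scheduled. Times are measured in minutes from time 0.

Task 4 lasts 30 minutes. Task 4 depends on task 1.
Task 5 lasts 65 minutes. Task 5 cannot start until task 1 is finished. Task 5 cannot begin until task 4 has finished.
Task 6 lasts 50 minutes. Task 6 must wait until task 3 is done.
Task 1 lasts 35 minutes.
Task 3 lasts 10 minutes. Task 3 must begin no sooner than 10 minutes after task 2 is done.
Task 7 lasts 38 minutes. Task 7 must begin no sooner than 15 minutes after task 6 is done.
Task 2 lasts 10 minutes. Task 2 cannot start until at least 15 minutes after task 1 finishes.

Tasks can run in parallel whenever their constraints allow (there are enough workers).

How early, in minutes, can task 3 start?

Task 1 can start immediately at minute 0; it finishes at minute 35.
Task 2 waits on task 1 (finishes minute 35, plus 15-minute gap → minute 50), so it starts at minute 50 and finishes at 50 + 10 = minute 60.
Task 3 waits on task 2 (finishes minute 60, plus 10-minute gap → minute 70), so the earliest it can start is minute 70.

70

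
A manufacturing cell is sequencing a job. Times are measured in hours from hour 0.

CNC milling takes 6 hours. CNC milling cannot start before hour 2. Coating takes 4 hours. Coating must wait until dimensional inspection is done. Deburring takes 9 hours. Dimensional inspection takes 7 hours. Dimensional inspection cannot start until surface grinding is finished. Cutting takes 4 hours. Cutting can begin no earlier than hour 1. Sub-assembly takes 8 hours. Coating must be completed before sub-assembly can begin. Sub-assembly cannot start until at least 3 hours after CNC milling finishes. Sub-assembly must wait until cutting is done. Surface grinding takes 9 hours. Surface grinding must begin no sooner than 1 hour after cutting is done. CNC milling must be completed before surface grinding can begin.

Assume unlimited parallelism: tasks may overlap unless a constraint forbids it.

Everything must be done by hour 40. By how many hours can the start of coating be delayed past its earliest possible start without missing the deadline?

4

After its own release at hour 2, CNC milling can start at hour 2 and finishes at hour 8.
Cutting waits on its own release at hour 1, so it starts at hour 1 and finishes at 1 + 4 = hour 5.
Surface grinding cannot start until cutting (finishes hour 5, plus 1-hour gap → hour 6); CNC milling (finishes hour 8). The controlling bound is hour 8, so surface grinding finishes at 8 + 9 = hour 17.
Dimensional inspection cannot begin until surface grinding (finishes hour 17). It runs from hour 17 to 17 + 7 = hour 24.
Coating cannot begin until dimensional inspection (finishes hour 24). It runs from hour 24 to 24 + 4 = hour 28.

Working backward from the deadline:
Sub-assembly must finish by hour 40; it takes 8 hours, so it must start by 40 − 8 = hour 32.
Coating has to be done before sub-assembly (must start by hour 32). That means finishing by hour 32, i.e. starting by 32 − 4 = hour 28.
So coating can start as early as hour 24 and as late as hour 28, giving 28 − 24 = 4 hours of slack.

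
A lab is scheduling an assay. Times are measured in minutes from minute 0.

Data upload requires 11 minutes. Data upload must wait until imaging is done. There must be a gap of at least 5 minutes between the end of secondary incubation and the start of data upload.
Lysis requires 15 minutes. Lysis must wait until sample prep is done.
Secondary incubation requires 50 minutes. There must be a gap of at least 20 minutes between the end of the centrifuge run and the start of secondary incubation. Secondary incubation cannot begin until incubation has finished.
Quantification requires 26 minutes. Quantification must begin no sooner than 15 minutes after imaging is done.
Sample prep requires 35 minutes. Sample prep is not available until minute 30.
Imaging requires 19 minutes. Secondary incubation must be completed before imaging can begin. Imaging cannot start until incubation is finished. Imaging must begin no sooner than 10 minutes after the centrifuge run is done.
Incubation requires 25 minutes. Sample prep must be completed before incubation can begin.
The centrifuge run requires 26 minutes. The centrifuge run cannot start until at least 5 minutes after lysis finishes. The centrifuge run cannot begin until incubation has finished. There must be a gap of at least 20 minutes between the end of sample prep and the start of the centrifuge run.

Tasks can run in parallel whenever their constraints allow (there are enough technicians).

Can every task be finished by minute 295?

Yes

After its own release at minute 30, sample prep can start at minute 30 and finishes at minute 65.
After sample prep (finishes minute 65), incubation can start at minute 65 and finishes at minute 90.
After sample prep (finishes minute 65), lysis can start at minute 65 and finishes at minute 80.
The centrifuge run needs all of lysis (finishes minute 80, plus 5-minute gap → minute 85); incubation (finishes minute 90); sample prep (finishes minute 65, plus 20-minute gap → minute 85). That puts its earliest start at minute 90; it finishes at 90 + 26 = minute 116.
For secondary incubation: the centrifuge run (finishes minute 116, plus 20-minute gap → minute 136); incubation (finishes minute 90). Taking the maximum gives a start of minute 136, and it finishes at 136 + 50 = minute 186.
Imaging needs all of secondary incubation (finishes minute 186); incubation (finishes minute 90); the centrifuge run (finishes minute 116, plus 10-minute gap → minute 126). That puts its earliest start at minute 186; it finishes at 186 + 19 = minute 205.
Data upload needs all of imaging (finishes minute 205); secondary incubation (finishes minute 186, plus 5-minute gap → minute 191). That puts its earliest start at minute 205; it finishes at 205 + 11 = minute 216.
After imaging (finishes minute 205, plus 15-minute gap → minute 220), quantification can start at minute 220 and finishes at minute 246.
Every task is finished by minute 246, which is no later than the deadline of 295, so the schedule is feasible.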